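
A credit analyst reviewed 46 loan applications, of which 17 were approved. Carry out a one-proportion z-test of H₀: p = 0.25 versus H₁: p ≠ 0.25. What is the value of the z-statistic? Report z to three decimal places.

z = 1.873

The sample proportion is 17/46 = 0.36957.
Under H₀, SE = √(p₀(1−p₀)/n) = √(0.25·0.75/46) = √0.004076087 = 0.063844.
z = (p̂ − p₀)/SE = (0.36957 − 0.25)/0.063844 = 1.873.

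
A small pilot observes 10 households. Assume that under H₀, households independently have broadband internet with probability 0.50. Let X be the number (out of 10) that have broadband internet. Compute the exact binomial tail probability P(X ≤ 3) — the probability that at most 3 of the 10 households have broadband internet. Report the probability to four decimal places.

P = 0.1719

X is binomial with n = 10 and p = 0.50.
P(X ≤ 3) = C(10,0)·0.50^0·0.50^10 + C(10,1)·0.50^1·0.50^9 + C(10,2)·0.50^2·0.50^8 + C(10,3)·0.50^3·0.50^7.
= 0.000977 + 0.009766 + 0.043945 + 0.117188 = 0.1719.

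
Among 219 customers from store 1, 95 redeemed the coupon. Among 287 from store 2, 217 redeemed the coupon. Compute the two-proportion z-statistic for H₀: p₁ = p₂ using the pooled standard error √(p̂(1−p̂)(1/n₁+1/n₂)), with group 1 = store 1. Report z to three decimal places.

z = -7.388

p̂₁ = 95/219 = 0.43379, p̂₂ = 217/287 = 0.75610.
Pooled p̂ = (95+217)/(219+287) = 312/506 = 0.61660.
Pooled SE = √[0.2364043·0.00805053] ≈ 0.043625.
z = -0.32231/0.043625 = -7.388.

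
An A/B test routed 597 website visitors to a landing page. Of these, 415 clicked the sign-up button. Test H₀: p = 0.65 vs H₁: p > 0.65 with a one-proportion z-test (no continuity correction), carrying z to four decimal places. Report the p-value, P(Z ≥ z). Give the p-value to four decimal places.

p-value = 0.0104

With x = 415 successes in n = 597, p̂ = 0.69514.
Null standard error: √(0.65·0.35/597) = √0.000381072 = 0.019521.
Test statistic (full precision, shown to 4 dp): z = (415/597 − 0.65)/SE₀ ≈ 2.3125.
From the standard normal, P(Z ≥ z) = 0.0104.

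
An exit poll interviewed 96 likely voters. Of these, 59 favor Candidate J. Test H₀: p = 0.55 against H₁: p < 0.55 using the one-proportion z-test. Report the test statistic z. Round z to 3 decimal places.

z = 1.272

Sample proportion p̂ = 59/96 = 0.61458.
Under H₀, SE = √(p₀(1−p₀)/n) = √(0.55·0.45/96) = √0.002578125 = 0.050775.
z = (0.61458 − 0.55)/0.050775 = 0.06458/0.050775 = 1.272.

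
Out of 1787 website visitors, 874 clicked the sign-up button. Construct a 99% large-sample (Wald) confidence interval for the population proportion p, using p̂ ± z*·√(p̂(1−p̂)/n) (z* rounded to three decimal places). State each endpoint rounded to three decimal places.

The sample proportion is 874/1787 = 0.48909.
Standard error of p̂: √(0.249881/1787) = √0.000139833 = 0.011825.
The 99% critical value is z* = 2.576.
Margin = 2.576·0.011825 = 0.03046.
CI: 0.48909 ± 0.03046 = (0.459, 0.520).

(0.459, 0.520)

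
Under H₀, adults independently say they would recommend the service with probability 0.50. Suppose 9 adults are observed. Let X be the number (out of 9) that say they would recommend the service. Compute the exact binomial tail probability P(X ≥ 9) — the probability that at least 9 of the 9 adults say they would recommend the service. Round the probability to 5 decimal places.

X is binomial with n = 9 and p = 0.50.
P(X ≥ 9) = C(9,9)·0.50^9·0.50^0.
= 0.001953 = 0.00195.

P = 0.00195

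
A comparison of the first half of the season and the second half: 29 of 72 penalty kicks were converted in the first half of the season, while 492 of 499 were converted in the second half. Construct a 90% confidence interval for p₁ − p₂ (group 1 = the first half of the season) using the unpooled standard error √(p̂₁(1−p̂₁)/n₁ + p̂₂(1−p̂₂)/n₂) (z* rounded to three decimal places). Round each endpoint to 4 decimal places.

(-0.6787, -0.4877)

p̂₁ = 29/72 = 0.40278, p̂₂ = 492/499 = 0.98597; p̂₁ − p̂₂ = -0.58319.
Unpooled SE = √(p̂₁(1−p̂₁)/n₁ + p̂₂(1−p̂₂)/n₂) = √(0.003340942 + 0.000027718) = 0.058040.
The 90% critical value is z* = 1.645. Margin of error = 0.09548.
CI: -0.58319 ± 0.09548 = (-0.6787, -0.4877).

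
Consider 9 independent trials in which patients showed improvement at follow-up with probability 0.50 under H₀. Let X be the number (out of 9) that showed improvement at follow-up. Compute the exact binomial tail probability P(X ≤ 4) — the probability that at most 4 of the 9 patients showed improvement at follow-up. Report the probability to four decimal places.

X ~ Binomial(n=9, p=0.50).
P(X ≤ 4) = Σ_{j=0}^{4} C(9,j)·0.50^j·0.50^{9−j}.
= 0.001953 + 0.017578 + 0.070312 + 0.164062 + 0.246094 = 0.5000.

P = 0.5000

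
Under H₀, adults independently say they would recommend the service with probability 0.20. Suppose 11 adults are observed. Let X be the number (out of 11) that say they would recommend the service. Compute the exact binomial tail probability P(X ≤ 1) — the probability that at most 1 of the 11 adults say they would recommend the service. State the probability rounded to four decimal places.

X ~ Binomial(n=11, p=0.20).
P(X ≤ 1) = C(11,0)·0.20^0·0.80^11 + C(11,1)·0.20^1·0.80^10.
= 0.085899 + 0.236223 = 0.3221.

P = 0.3221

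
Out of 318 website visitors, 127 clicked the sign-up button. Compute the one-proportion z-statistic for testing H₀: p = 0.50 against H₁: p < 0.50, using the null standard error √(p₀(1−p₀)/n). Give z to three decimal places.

Sample proportion p̂ = 127/318 = 0.39937.
Null standard error: √(0.50·0.50/318) = √0.000786164 = 0.028039.
z = (0.39937 − 0.50)/0.028039 = -0.10063/0.028039 = -3.589.

z = -3.589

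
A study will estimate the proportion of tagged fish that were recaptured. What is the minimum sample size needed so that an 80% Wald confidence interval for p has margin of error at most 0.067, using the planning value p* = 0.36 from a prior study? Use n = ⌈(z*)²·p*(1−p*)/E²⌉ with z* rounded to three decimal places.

n = 85

The 80% critical value is z* = 1.282.
p*(1−p*) = 0.2304.
(z*)²·p*(1−p*)/E² = 1.643524·0.2304/0.004489 = 84.355.
⌈84.355⌉ = 85.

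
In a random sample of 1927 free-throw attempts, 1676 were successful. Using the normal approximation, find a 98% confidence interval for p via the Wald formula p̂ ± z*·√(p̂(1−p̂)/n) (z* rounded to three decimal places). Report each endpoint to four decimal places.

(0.8519, 0.8876)

The sample proportion is 1676/1927 = 0.86975.
Standard error of p̂: √(0.113288/1927) = √0.000058790 = 0.007667.
The 98% critical value is z* = 2.326.
Margin = 2.326·0.007667 = 0.01783.
CI: 0.86975 ± 0.01783 = (0.8519, 0.8876).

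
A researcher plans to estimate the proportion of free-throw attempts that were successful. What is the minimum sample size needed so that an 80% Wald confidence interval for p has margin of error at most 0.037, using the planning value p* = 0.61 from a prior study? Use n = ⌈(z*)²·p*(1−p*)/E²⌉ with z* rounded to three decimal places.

n = 286

z* = 1.282 at the 80% level.
p*(1−p*) = 0.61·0.39 = 0.2379.
Required n before rounding: 1.643524 × 0.2379 / 0.037² = 285.606.
Rounding up, n = 286.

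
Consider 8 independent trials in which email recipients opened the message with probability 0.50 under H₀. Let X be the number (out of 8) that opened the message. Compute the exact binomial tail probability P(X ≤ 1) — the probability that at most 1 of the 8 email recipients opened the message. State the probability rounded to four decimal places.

X ~ Binomial(n=8, p=0.50).
P(X ≤ 1) = C(8,0)·0.50^0·0.50^8 + C(8,1)·0.50^1·0.50^7.
= 0.003906 + 0.031250 = 0.0352.

P = 0.0352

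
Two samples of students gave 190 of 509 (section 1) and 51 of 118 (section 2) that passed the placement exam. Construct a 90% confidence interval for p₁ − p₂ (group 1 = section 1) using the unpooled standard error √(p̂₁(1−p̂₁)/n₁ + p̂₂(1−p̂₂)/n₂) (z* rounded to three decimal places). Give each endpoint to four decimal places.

p̂₁ = 0.37328, p̂₂ = 0.43220, so the observed difference is -0.05892.
Unpooled SE = √(p̂₁(1−p̂₁)/n₁ + p̂₂(1−p̂₂)/n₂) = √(0.000459612 + 0.002079692) = 0.050391.
For 90% confidence, z* = 1.645. Margin = 1.645·0.050391 = 0.08289.
So the interval runs from -0.1418 to 0.0240.

(-0.1418, 0.0240)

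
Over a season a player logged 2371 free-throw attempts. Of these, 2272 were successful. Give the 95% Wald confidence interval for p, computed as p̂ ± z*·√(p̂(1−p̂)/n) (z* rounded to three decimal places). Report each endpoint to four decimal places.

With x = 2272 successes in n = 2371, p̂ = 0.95825.
SE = √(p̂(1−p̂)/n) = √(0.040011/2371) = 0.004108.
The 95% critical value is z* = 1.960.
Margin of error: 1.960 × 0.004108 = 0.00805.
So the interval runs from 0.9502 to 0.9663.

(0.9502, 0.9663)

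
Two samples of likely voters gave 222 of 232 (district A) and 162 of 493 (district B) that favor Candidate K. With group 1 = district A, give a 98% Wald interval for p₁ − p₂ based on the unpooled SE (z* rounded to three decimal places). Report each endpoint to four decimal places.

p̂₁ = 222/232 = 0.95690, p̂₂ = 162/493 = 0.32860; p̂₁ − p̂₂ = 0.62830.
Unpooled SE = √(p̂₁(1−p̂₁)/n₁ + p̂₂(1−p̂₂)/n₂) = √(0.000177783 + 0.000447509) = 0.025006.
z* = 2.326 at the 98% level. Margin = 2.326·0.025006 = 0.05816.
Interval: 0.62830 ± 0.05816 → (0.5701, 0.6865).

(0.5701, 0.6865)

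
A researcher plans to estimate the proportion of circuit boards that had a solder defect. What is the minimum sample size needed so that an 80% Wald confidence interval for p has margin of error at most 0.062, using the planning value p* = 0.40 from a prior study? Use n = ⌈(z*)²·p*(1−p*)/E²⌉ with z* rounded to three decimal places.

n = 103

For 80% confidence, z* = 1.282.
p*(1−p*) = 0.2400.
Required n before rounding: 1.643524 × 0.2400 / 0.062² = 102.613.
⌈102.613⌉ = 103.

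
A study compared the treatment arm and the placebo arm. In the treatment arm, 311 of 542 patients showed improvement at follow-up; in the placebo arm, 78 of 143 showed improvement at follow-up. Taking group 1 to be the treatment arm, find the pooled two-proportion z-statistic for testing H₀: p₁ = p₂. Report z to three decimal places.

p̂₁ = 311/542 = 0.57380, p̂₂ = 78/143 = 0.54545.
Pooling: p̂ = 389/685 = 0.56788.
Pooled SE = √[0.2453919·0.00883803] ≈ 0.046570.
z = (p̂₁ − p̂₂)/SE = (0.57380 − 0.54545)/0.046570 = 0.02835/0.046570 = 0.609.

z = 0.609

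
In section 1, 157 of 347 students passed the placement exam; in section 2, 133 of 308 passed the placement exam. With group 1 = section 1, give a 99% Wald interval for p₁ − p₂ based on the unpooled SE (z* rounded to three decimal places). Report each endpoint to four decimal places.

p̂₁ = 157/347 = 0.45245, p̂₂ = 133/308 = 0.43182; p̂₁ − p̂₂ = 0.02063.
SE = √(0.000713945 + 0.000796595) = √0.001510540 = 0.038866.
The 99% critical value is z* = 2.576. Margin of error = 0.10012.
So the interval runs from -0.0795 to 0.1207.

(-0.0795, 0.1207)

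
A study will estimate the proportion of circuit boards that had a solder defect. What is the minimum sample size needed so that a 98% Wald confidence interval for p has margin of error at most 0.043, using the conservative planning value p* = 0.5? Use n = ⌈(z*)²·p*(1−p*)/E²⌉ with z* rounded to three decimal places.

n = 732

z* = 2.326 at the 98% level.
p*(1−p*) = 0.50·0.50 = 0.2500.
Required n before rounding: 5.410276 × 0.2500 / 0.043² = 731.514.
Rounding up, n = 732.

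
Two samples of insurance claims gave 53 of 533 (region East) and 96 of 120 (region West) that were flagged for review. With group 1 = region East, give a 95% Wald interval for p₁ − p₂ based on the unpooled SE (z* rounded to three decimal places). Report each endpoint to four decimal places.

p̂₁ = 53/533 = 0.09944, p̂₂ = 96/120 = 0.80000; p̂₁ − p̂₂ = -0.70056.
SE = √(0.000168010 + 0.001333333) = √0.001501343 = 0.038747.
z* = 1.960 at the 95% level. Margin of error = 0.07594.
Interval: -0.70056 ± 0.07594 → (-0.7765, -0.6246).

(-0.7765, -0.6246)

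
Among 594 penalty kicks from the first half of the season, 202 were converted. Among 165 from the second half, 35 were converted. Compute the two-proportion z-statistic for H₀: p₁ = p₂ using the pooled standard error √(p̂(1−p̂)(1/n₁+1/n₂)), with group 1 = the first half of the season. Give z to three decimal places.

Sample proportions: p̂₁ = 202/594 = 0.34007 and p̂₂ = 35/165 = 0.21212.
Pooling: p̂ = 237/759 = 0.31225.
SE = √[p̂(1−p̂)(1/n₁+1/n₂)] = √[0.31225·0.68775·(1/594+1/165)] ≈ 0.040781.
z = 0.12795/0.040781 = 3.137.

z = 3.137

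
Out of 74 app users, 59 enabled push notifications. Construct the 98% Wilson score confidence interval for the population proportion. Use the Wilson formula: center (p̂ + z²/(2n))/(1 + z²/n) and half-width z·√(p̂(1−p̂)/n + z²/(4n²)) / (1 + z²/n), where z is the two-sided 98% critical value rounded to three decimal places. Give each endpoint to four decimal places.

(0.6702, 0.8839)

Here p̂ = 59/74 = 0.79730 and z = 2.326 (z² = 5.410276).
Denominator 1 + z²/n = 1 + 5.410276/74 = 1.073112.
Adjusted center: (0.79730 + z²/(2n))/1.073112 = 0.77704.
Radicand: p̂(1−p̂)/n + z²/(4n²) = 0.002183977 + 0.000246999 = 0.002430976.
Half-width = z·√(radicand)/denom = 2.326·0.049305/1.073112 = 0.10687.
So the interval runs from 0.6702 to 0.8839.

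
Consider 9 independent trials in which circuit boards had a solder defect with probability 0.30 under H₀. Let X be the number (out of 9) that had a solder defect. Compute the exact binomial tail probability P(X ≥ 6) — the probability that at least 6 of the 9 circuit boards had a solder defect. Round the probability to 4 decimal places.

X is binomial with n = 9 and p = 0.30.
P(X ≥ 6) = C(9,6)·0.30^6·0.70^3 + C(9,7)·0.30^7·0.70^2 + C(9,8)·0.30^8·0.70^1 + C(9,9)·0.30^9·0.70^0.
= 0.021004 + 0.003858 + 0.000413 + 0.000020 = 0.0253.

P = 0.0253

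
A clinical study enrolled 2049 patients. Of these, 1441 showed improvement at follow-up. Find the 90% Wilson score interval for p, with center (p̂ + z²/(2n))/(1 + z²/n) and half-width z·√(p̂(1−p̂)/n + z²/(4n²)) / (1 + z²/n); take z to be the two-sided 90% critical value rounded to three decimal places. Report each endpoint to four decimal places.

Here p̂ = 1441/2049 = 0.70327 and z = 1.645 (z² = 2.706025).
1 + z²/n = 1.001321.
Adjusted center: (0.70327 + z²/(2n))/1.001321 = 0.70300.
Radicand: p̂(1−p̂)/n + z²/(4n²) = 0.000101845 + 0.000000161 = 0.000102006.
Half-width = z·√(radicand)/denom = 1.645·0.010100/1.001321 = 0.01659.
Interval: 0.70300 ± 0.01659 → (0.6864, 0.7196).

(0.6864, 0.7196)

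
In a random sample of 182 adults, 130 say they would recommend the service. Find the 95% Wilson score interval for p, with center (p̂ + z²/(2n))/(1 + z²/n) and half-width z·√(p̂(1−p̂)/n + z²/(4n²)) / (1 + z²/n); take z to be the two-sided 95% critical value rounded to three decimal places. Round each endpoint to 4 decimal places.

Here p̂ = 130/182 = 0.71429 and z = 1.960 (z² = 3.841600).
Denominator 1 + z²/n = 1 + 3.841600/182 = 1.021108.
Center = (0.71429 + 0.010554)/1.021108 = 0.70986.
Radicand: p̂(1−p̂)/n + z²/(4n²) = 0.001121328 + 0.000028994 = 0.001150322.
Half-width = z·√(radicand)/denom = 1.960·0.033916/1.021108 = 0.06510.
Interval: 0.70986 ± 0.06510 → (0.6448, 0.7750).

(0.6448, 0.7750)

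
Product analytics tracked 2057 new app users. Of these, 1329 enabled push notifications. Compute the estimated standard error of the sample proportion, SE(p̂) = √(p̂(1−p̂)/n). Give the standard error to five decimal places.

p̂ = 1329/2057 = 0.64609.
p̂(1−p̂) = 0.228658.
SE = √(0.228658/2057) = √0.000111161 = 0.01054.

SE = 0.01054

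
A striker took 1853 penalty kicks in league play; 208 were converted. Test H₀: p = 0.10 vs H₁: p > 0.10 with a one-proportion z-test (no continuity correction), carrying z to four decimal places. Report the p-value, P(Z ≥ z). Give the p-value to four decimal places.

The sample proportion is 208/1853 = 0.11225.
Under H₀, SE = √(p₀(1−p₀)/n) = √(0.10·0.90/1853) = √0.000048570 = 0.006969.
Test statistic (full precision, shown to 4 dp): z = (208/1853 − 0.10)/SE₀ ≈ 1.7578.
p-value = P(Z ≥ z) with z = 1.7578 → 0.0394.

p-value = 0.0394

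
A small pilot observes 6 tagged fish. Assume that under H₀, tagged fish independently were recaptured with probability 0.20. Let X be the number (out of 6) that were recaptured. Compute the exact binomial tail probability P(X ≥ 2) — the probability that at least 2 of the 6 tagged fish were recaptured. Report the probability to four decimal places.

P = 0.3446

X ~ Binomial(n=6, p=0.20).
P(X ≥ 2) = Σ_{j=2}^{6} C(6,j)·0.20^j·0.80^{6−j}.
= 0.245760 + 0.081920 + 0.015360 + 0.001536 + 0.000064 = 0.3446.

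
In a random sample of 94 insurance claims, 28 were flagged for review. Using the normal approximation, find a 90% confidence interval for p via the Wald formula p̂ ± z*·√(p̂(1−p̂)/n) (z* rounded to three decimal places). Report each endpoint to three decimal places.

p̂ = 28/94 = 0.29787.
Standard error of p̂: √(0.209144/94) = √0.002224941 = 0.047169.
z* = 1.645 at the 90% level.
Margin of error: 1.645 × 0.047169 = 0.07759.
CI: 0.29787 ± 0.07759 = (0.220, 0.375).

(0.220, 0.375)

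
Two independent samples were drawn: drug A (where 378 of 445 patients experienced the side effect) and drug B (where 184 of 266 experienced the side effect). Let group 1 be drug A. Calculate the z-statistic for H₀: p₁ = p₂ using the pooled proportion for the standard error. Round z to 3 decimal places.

z = 5.000

Sample proportions: p̂₁ = 378/445 = 0.84944 and p̂₂ = 184/266 = 0.69173.
Pooling: p̂ = 562/711 = 0.79044.
SE = √[p̂(1−p̂)(1/n₁+1/n₂)] = √[0.79044·0.20956·(1/445+1/266)] ≈ 0.031543.
z = (p̂₁ − p̂₂)/SE = (0.84944 − 0.69173)/0.031543 = 0.15771/0.031543 = 5.000.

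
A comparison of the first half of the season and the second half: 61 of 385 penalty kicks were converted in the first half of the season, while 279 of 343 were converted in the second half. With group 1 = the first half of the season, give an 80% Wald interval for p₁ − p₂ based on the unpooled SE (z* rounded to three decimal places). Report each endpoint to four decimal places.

p̂₁ = 61/385 = 0.15844, p̂₂ = 279/343 = 0.81341; p̂₁ − p̂₂ = -0.65497.
Unpooled SE = √(p̂₁(1−p̂₁)/n₁ + p̂₂(1−p̂₂)/n₂) = √(0.000346332 + 0.000442488) = 0.028086.
For 80% confidence, z* = 1.282. Margin of error = 0.03601.
CI: -0.65497 ± 0.03601 = (-0.6910, -0.6190).

(-0.6910, -0.6190)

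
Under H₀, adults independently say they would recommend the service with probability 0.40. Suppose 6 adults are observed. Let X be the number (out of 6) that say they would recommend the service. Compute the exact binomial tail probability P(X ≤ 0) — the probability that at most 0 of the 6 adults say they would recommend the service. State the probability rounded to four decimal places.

P = 0.0467

X ~ Binomial(n=6, p=0.40).
P(X ≤ 0) = C(6,0)·0.40^0·0.60^6.
= 0.046656 = 0.0467.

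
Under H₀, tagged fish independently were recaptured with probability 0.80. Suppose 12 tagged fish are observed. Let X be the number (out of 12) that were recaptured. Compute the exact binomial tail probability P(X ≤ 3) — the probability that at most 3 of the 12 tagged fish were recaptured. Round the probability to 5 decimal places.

X is binomial with n = 12 and p = 0.80.
P(X ≤ 3) = C(12,0)·0.80^0·0.20^12 + C(12,1)·0.80^1·0.20^11 + C(12,2)·0.80^2·0.20^10 + C(12,3)·0.80^3·0.20^9.
= 0.000000 + 0.000000 + 0.000004 + 0.000058 = 0.00006.

P = 0.00006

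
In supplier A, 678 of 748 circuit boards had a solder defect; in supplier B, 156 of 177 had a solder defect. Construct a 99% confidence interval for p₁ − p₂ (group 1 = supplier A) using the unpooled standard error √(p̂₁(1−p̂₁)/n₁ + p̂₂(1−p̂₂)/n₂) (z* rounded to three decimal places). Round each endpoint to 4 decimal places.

(-0.0433, 0.0934)

p̂₁ = 0.90642, p̂₂ = 0.88136, so the observed difference is 0.02506.
Unpooled SE = √(p̂₁(1−p̂₁)/n₁ + p̂₂(1−p̂₂)/n₂) = √(0.000113403 + 0.000590778) = 0.026536.
The 99% critical value is z* = 2.576. Margin of error = 0.06836.
So the interval runs from -0.0433 to 0.0934.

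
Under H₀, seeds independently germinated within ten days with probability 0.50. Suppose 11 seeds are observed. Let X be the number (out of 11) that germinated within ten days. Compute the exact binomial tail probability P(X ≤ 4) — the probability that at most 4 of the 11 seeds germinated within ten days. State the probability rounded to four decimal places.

P = 0.2744

X is binomial with n = 11 and p = 0.50.
P(X ≤ 4) = Σ_{j=0}^{4} C(11,j)·0.50^j·0.50^{11−j}.
= 0.000488 + 0.005371 + 0.026855 + 0.080566 + 0.161133 = 0.2744.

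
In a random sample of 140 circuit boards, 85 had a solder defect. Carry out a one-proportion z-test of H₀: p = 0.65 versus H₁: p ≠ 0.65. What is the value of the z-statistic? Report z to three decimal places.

Sample proportion p̂ = 85/140 = 0.60714.
Under H₀, SE = √(p₀(1−p₀)/n) = √(0.65·0.35/140) = √0.001625000 = 0.040311.
Test statistic: z = -0.04286/0.040311 = -1.063.

z = -1.063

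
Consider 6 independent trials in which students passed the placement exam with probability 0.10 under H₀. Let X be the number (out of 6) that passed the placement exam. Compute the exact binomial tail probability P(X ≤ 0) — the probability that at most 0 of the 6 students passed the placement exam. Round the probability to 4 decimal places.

P = 0.5314

X is binomial with n = 6 and p = 0.10.
P(X ≤ 0) = C(6,0)·0.10^0·0.90^6.
= 0.531441 = 0.5314.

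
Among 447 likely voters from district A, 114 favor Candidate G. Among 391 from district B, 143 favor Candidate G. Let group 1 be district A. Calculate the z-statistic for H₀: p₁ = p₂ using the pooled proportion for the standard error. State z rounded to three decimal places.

p̂₁ = 114/447 = 0.25503, p̂₂ = 143/391 = 0.36573.
Pooled p̂ = (114+143)/(447+391) = 257/838 = 0.30668.
Pooled SE = √[0.2126284·0.00479468] ≈ 0.031929.
z = -0.11070/0.031929 = -3.467.

z = -3.467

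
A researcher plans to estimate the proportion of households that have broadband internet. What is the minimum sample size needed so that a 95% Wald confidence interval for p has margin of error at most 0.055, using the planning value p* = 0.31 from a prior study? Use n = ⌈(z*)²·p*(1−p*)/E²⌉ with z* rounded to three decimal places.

For 95% confidence, z* = 1.960.
p*(1−p*) = 0.2139.
(z*)²·p*(1−p*)/E² = 3.841600·0.2139/0.003025 = 271.642.
Rounding up, n = 272.

n = 272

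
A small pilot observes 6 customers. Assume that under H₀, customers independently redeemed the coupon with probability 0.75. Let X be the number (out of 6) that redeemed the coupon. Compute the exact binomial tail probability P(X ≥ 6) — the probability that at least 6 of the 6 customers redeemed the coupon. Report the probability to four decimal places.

P = 0.1780

X ~ Binomial(n=6, p=0.75).
P(X ≥ 6) = C(6,6)·0.75^6·0.25^0.
= 0.177979 = 0.1780.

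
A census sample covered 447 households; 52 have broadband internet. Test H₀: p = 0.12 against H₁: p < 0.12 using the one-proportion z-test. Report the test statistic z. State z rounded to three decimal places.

z = -0.239

p̂ = 52/447 = 0.11633.
SE₀ = √(0.12·0.88/447) = 0.015370.
Test statistic: z = -0.00367/0.015370 = -0.239.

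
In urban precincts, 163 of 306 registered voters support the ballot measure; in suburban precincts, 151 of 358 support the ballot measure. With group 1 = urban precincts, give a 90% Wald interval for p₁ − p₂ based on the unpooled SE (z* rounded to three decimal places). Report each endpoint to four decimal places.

p̂₁ = 163/306 = 0.53268, p̂₂ = 151/358 = 0.42179; p̂₁ − p̂₂ = 0.11089.
Unpooled SE = √(p̂₁(1−p̂₁)/n₁ + p̂₂(1−p̂₂)/n₂) = √(0.000813503 + 0.000681237) = 0.038662.
The 90% critical value is z* = 1.645. Margin of error = 0.06360.
Interval: 0.11089 ± 0.06360 → (0.0473, 0.1745).

(0.0473, 0.1745)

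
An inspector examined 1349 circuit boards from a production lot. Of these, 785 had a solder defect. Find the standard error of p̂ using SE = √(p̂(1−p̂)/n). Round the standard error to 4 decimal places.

SE = 0.0134

With x = 785 successes in n = 1349, p̂ = 0.58191.
p̂(1−p̂) = 0.58191·0.41809 = 0.243291.
SE = √(0.243291/1349) = √0.000180349 = 0.0134.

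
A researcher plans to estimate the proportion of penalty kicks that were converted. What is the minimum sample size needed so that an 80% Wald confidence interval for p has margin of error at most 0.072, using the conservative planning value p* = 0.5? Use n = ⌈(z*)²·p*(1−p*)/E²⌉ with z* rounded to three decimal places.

z* = 1.282 at the 80% level.
p*(1−p*) = 0.50·0.50 = 0.2500.
Required n before rounding: 1.643524 × 0.2500 / 0.072² = 79.259.
⌈79.259⌉ = 80.

n = 80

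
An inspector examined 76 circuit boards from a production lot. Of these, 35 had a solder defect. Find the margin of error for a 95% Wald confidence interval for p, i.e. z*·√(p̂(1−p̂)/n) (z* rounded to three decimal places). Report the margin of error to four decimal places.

Sample proportion p̂ = 35/76 = 0.46053.
SE(p̂) = √(0.46053·0.53947/76) = 0.057175.
z* = 1.960 at the 95% level.
Margin of error = z*·SE = 1.960 × 0.057175 = 0.1121.

ME = 0.1121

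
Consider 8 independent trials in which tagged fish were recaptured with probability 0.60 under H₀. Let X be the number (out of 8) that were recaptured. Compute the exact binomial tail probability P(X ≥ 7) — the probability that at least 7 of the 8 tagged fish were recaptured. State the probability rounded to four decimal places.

P = 0.1064

X ~ Binomial(n=8, p=0.60).
P(X ≥ 7) = C(8,7)·0.60^7·0.40^1 + C(8,8)·0.60^8·0.40^0.
= 0.089580 + 0.016796 = 0.1064.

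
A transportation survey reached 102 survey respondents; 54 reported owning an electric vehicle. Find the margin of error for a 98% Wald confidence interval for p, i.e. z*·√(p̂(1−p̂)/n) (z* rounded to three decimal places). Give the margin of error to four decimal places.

p̂ = 54/102 = 0.52941.
SE = √(p̂(1−p̂)/n) = √(0.249135/102) = 0.049422.
The 98% critical value is z* = 2.326.
ME = 2.326·0.049422 = 0.1150.

ME = 0.1150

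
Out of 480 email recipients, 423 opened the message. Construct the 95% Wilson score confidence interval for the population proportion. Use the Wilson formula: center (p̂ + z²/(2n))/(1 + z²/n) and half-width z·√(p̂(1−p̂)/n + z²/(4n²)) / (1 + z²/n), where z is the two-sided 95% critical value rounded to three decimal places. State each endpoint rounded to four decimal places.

Here p̂ = 423/480 = 0.88125 and z = 1.960 (z² = 3.841600).
Denominator 1 + z²/n = 1 + 3.841600/480 = 1.008003.
Adjusted center: (0.88125 + z²/(2n))/1.008003 = 0.87822.
Radicand: p̂(1−p̂)/n + z²/(4n²) = 0.000218018 + 0.000004168 = 0.000222186.
Half-width = z·√(radicand)/denom = 1.960·0.014906/1.008003 = 0.02898.
CI: 0.87822 ± 0.02898 = (0.8492, 0.9072).

(0.8492, 0.9072)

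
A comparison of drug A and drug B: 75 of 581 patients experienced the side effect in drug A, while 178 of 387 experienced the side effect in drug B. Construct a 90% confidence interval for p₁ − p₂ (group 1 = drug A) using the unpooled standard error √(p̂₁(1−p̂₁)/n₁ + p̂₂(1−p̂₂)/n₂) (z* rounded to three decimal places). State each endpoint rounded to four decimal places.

p̂₁ = 75/581 = 0.12909, p̂₂ = 178/387 = 0.45995; p̂₁ − p̂₂ = -0.33086.
SE = √(0.000193501 + 0.000641850) = √0.000835351 = 0.028902.
The 90% critical value is z* = 1.645. Margin = 1.645·0.028902 = 0.04754.
So the interval runs from -0.3784 to -0.2833.

(-0.3784, -0.2833)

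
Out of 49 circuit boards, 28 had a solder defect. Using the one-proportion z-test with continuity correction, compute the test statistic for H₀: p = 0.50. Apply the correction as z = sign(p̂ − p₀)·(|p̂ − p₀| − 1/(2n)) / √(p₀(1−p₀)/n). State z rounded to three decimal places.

z = 0.857

With x = 28 successes in n = 49, p̂ = 0.57143. p̂ − p₀ = 0.071429.
Continuity correction 1/(2n) = 1/98 = 0.010204.
Corrected numerator: |0.071429| − 0.010204 = 0.061225.
Under H₀, SE = √(p₀(1−p₀)/n) = √(0.50·0.50/49) = √0.005102041 = 0.071429.
z = (+)0.061225/0.071429 = 0.857.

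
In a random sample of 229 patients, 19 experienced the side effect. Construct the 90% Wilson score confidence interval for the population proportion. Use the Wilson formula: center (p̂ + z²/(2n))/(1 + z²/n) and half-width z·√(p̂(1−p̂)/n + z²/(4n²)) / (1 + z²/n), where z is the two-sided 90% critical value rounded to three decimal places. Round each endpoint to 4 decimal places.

Here p̂ = 19/229 = 0.08297 and z = 1.645 (z² = 2.706025).
Denominator 1 + z²/n = 1 + 2.706025/229 = 1.011817.
Adjusted center: (0.08297 + z²/(2n))/1.011817 = 0.08784.
Radicand: p̂(1−p̂)/n + z²/(4n²) = 0.000332251 + 0.000012900 = 0.000345151.
Half-width = z·√(radicand)/denom = 1.645·0.018578/1.011817 = 0.03020.
Interval: 0.08784 ± 0.03020 → (0.0576, 0.1180).

(0.0576, 0.1180)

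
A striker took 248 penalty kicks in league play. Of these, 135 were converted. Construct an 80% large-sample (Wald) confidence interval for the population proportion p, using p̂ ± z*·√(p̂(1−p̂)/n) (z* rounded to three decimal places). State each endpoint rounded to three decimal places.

(0.504, 0.585)

The sample proportion is 135/248 = 0.54435.
SE(p̂) = √(0.54435·0.45565/248) = 0.031625.
For 80% confidence, z* = 1.282.
Margin = 1.282·0.031625 = 0.04054.
Interval: 0.54435 ± 0.04054 → (0.504, 0.585).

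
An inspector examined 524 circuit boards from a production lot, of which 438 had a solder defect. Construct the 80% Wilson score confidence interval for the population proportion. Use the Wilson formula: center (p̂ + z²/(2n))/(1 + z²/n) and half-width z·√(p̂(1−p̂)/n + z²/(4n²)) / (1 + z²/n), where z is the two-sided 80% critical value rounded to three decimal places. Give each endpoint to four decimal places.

(0.8141, 0.8556)

p̂ = 438/524 = 0.83588; z = 1.282, so z² = 1.643524.
1 + z²/n = 1.003136.
Center = (0.83588 + 0.001568)/1.003136 = 0.83483.
Radicand: p̂(1−p̂)/n + z²/(4n²) = 0.000261805 + 0.000001496 = 0.000263301.
Half-width = z·√(radicand)/denom = 1.282·0.016227/1.003136 = 0.02074.
So the interval runs from 0.8141 to 0.8556.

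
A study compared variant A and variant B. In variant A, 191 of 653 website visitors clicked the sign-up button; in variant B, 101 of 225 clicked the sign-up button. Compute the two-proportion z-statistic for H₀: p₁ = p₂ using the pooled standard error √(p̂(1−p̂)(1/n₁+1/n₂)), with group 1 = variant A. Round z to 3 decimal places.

Sample proportions: p̂₁ = 191/653 = 0.29250 and p̂₂ = 101/225 = 0.44889.
Pooled p̂ = (191+101)/(653+225) = 292/878 = 0.33257.
SE = √[p̂(1−p̂)(1/n₁+1/n₂)] = √[0.33257·0.66743·(1/653+1/225)] ≈ 0.036420.
z = (p̂₁ − p̂₂)/SE = (0.29250 − 0.44889)/0.036420 = -0.15639/0.036420 = -4.294.

z = -4.294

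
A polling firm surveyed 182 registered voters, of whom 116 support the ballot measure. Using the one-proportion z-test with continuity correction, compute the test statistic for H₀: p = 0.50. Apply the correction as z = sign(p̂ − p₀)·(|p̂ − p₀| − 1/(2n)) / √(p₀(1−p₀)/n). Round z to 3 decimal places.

p̂ = 116/182 = 0.63736. p̂ − p₀ = 0.137363.
1/(2n) = 0.002747.
Corrected numerator: |0.137363| − 0.002747 = 0.134616.
Null standard error: √(0.50·0.50/182) = √0.001373626 = 0.037062.
z = +0.134616/0.037062 = 3.632.

z = 3.632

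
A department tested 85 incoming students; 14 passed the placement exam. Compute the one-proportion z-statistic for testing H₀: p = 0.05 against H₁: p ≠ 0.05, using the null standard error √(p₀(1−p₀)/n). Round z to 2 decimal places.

Sample proportion p̂ = 14/85 = 0.16471.
Under H₀, SE = √(p₀(1−p₀)/n) = √(0.05·0.95/85) = √0.000558824 = 0.023639.
z = (p̂ − p₀)/SE = (0.16471 − 0.05)/0.023639 = 4.85.

z = 4.85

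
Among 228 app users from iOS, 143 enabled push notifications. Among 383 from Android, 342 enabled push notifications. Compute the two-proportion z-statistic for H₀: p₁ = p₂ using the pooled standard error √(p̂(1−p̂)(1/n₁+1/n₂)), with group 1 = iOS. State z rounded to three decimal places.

z = -7.853

Sample proportions: p̂₁ = 143/228 = 0.62719 and p̂₂ = 342/383 = 0.89295.
Pooling: p̂ = 485/611 = 0.79378.
Pooled SE = √[0.1636929·0.00699693] ≈ 0.033843.
z = (p̂₁ − p̂₂)/SE = (0.62719 − 0.89295)/0.033843 = -0.26576/0.033843 = -7.853.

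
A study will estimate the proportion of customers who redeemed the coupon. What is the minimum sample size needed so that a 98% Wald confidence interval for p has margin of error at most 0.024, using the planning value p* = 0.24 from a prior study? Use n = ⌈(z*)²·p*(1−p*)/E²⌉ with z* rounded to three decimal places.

z* = 2.326 at the 98% level.
p*(1−p*) = 0.1824.
Required n before rounding: 5.410276 × 0.1824 / 0.024² = 1713.254.
Rounding up, n = 1714.

n = 1714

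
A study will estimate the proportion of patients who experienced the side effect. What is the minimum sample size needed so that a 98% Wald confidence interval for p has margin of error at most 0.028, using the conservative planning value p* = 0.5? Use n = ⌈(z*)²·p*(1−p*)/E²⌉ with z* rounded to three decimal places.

For 98% confidence, z* = 2.326.
p*(1−p*) = 0.50·0.50 = 0.2500.
(z*)²·p*(1−p*)/E² = 5.410276·0.2500/0.000784 = 1725.216.
⌈1725.216⌉ = 1726.

n = 1726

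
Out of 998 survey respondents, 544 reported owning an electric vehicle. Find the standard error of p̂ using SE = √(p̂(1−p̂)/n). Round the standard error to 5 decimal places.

With x = 544 successes in n = 998, p̂ = 0.54509.
p̂(1−p̂) = 0.247967.
SE = √(0.247967/998) = 0.01576.

SE = 0.01576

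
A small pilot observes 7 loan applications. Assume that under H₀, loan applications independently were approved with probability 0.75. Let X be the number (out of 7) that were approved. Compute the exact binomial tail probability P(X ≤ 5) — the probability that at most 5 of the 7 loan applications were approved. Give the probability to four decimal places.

P = 0.5551

X ~ Binomial(n=7, p=0.75).
P(X ≤ 5) = Σ_{j=0}^{5} C(7,j)·0.75^j·0.25^{7−j}.
= 0.000061 + 0.001282 + 0.011536 + 0.057678 + 0.173035 + 0.311462 = 0.5551.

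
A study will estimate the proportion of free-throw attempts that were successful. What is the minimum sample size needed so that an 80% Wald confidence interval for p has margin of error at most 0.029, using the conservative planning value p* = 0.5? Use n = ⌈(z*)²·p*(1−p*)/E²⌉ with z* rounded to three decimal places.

n = 489

For 80% confidence, z* = 1.282.
p*(1−p*) = 0.2500.
(z*)²·p*(1−p*)/E² = 1.643524·0.2500/0.000841 = 488.562.
⌈488.562⌉ = 489.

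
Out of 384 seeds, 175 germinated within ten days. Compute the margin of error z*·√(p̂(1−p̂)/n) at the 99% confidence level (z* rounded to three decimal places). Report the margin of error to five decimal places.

ME = 0.06547

p̂ = 175/384 = 0.45573.
SE = √(p̂(1−p̂)/n) = √(0.248040/384) = 0.025415.
z* = 2.576 at the 99% level.
So ME = 0.06547.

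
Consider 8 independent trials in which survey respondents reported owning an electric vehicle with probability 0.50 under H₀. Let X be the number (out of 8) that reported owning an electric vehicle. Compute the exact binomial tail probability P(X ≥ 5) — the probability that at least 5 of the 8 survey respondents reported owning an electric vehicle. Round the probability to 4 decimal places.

P = 0.3633

X ~ Binomial(n=8, p=0.50).
P(X ≥ 5) = C(8,5)·0.50^5·0.50^3 + C(8,6)·0.50^6·0.50^2 + C(8,7)·0.50^7·0.50^1 + C(8,8)·0.50^8·0.50^0.
= 0.218750 + 0.109375 + 0.031250 + 0.003906 = 0.3633.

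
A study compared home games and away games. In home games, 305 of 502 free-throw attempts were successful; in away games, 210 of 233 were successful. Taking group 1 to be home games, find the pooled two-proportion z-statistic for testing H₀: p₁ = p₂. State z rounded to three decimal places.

p̂₁ = 305/502 = 0.60757, p̂₂ = 210/233 = 0.90129.
Pooling: p̂ = 515/735 = 0.70068.
SE = √[p̂(1−p̂)(1/n₁+1/n₂)] = √[0.70068·0.29932·(1/502+1/233)] ≈ 0.036303.
z = -0.29372/0.036303 = -8.091.

z = -8.091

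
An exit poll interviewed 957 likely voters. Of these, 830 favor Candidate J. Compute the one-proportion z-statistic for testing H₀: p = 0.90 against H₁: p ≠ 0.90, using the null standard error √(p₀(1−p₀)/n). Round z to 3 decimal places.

z = -3.373

With x = 830 successes in n = 957, p̂ = 0.86729.
SE₀ = √(0.90·0.10/957) = 0.009698.
z = (p̂ − p₀)/SE = (0.86729 − 0.90)/0.009698 = -3.373.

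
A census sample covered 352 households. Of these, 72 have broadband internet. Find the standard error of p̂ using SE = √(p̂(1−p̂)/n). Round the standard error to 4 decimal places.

SE = 0.0215

p̂ = 72/352 = 0.20455.
p̂(1−p̂) = 0.162709.
SE = √(0.162709/352) = 0.0215.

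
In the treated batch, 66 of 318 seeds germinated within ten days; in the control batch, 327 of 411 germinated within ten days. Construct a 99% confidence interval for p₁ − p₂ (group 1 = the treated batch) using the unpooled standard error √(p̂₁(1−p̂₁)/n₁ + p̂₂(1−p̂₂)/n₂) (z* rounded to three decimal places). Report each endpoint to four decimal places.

p̂₁ = 0.20755, p̂₂ = 0.79562, so the observed difference is -0.58807.
Unpooled SE = √(p̂₁(1−p̂₁)/n₁ + p̂₂(1−p̂₂)/n₂) = √(0.000517205 + 0.000395641) = 0.030213.
The 99% critical value is z* = 2.576. Margin = 2.576·0.030213 = 0.07783.
So the interval runs from -0.6659 to -0.5102.

(-0.6659, -0.5102)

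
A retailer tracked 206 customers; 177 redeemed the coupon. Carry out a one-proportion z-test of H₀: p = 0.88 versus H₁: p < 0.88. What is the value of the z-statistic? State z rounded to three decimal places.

p̂ = 177/206 = 0.85922.
Null standard error: √(0.88·0.12/206) = √0.000512621 = 0.022641.
z = (p̂ − p₀)/SE = (0.85922 − 0.88)/0.022641 = -0.918.

z = -0.918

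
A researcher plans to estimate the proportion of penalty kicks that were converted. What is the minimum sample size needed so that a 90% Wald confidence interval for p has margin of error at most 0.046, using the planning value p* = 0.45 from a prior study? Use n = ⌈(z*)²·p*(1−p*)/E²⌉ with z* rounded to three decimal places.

n = 317

For 90% confidence, z* = 1.645.
p*(1−p*) = 0.45·0.55 = 0.2475.
Required n before rounding: 2.706025 × 0.2475 / 0.046² = 316.513.
Rounding up, n = 317.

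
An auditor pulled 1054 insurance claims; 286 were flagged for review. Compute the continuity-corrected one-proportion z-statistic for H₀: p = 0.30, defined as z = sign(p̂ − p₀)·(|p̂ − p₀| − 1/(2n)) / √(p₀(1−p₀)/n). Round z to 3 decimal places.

p̂ = 286/1054 = 0.27135. p̂ − p₀ = -0.028653.
Continuity correction 1/(2n) = 1/2108 = 0.000474.
Corrected numerator: |-0.028653| − 0.000474 = 0.028179.
SE₀ = √(0.30·0.70/1054) = 0.014115.
z = −0.028179/0.014115 = -1.996.

z = -1.996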